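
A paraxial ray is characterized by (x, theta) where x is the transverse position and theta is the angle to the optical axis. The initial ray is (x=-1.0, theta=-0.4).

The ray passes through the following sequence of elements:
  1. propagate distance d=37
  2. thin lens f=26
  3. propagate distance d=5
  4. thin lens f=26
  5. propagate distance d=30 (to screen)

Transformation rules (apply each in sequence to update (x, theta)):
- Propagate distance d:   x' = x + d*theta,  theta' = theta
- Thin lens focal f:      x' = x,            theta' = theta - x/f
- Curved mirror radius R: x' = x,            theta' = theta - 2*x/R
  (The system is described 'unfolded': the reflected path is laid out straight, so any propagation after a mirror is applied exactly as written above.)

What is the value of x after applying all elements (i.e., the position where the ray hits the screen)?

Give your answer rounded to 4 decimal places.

Answer: 8.5018

Derivation:
Initial: x=-1.0000 theta=-0.4000
After 1 (propagate distance d=37): x=-15.8000 theta=-0.4000
After 2 (thin lens f=26): x=-15.8000 theta=27/130 (≈0.2077)
After 3 (propagate distance d=5): x=-1919/130 (≈-14.7615) theta=27/130 (≈0.2077)
After 4 (thin lens f=26): x=-1919/130 (≈-14.7615) theta=2621/3380 (≈0.7754)
After 5 (propagate distance d=30 (to screen)): x=7184/845 (≈8.5018) theta=2621/3380 (≈0.7754)
Rounded to 4 decimal places: x = 8.5018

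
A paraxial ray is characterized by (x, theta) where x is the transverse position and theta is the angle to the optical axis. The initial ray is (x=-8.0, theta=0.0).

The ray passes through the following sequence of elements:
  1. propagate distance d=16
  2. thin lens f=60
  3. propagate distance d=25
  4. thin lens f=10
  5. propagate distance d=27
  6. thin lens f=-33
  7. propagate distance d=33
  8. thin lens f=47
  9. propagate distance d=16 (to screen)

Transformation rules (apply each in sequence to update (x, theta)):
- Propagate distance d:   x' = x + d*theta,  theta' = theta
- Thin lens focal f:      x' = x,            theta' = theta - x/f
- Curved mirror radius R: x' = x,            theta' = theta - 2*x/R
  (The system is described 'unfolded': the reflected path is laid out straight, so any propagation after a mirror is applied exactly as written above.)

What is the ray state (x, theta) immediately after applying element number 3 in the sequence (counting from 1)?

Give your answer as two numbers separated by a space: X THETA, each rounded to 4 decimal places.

Initial: x=-8.0000 theta=0.0000
After 1 (propagate distance d=16): x=-8.0000 theta=0.0000
After 2 (thin lens f=60): x=-8.0000 theta=2/15 (≈0.1333)
After 3 (propagate distance d=25): x=-14/3 (≈-4.6667) theta=2/15 (≈0.1333)
Rounded to 4 decimal places: x = -4.6667, theta = 0.1333

Answer: -4.6667 0.1333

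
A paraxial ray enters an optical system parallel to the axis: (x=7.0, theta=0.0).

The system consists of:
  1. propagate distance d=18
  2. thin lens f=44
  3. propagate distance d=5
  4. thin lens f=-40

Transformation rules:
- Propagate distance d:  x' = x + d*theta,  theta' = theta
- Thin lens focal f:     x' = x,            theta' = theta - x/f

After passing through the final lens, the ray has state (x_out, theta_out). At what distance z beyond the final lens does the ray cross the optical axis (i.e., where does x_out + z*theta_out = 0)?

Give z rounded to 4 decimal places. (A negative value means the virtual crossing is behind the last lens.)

Initial: x=7.0000 theta=0.0000
After 1 (propagate distance d=18): x=7.0000 theta=0.0000
After 2 (thin lens f=44): x=7.0000 theta=-7/44 (≈-0.1591)
After 3 (propagate distance d=5): x=273/44 (≈6.2045) theta=-7/44 (≈-0.1591)
After 4 (thin lens f=-40): x=273/44 (≈6.2045) theta=-7/1760 (≈-0.0040)
z_focus = -x_out/theta_out = -(273/44)/(-7/1760) = 1560.0000
Rounded to 4 decimal places: z = 1560.0000

Answer: 1560.0000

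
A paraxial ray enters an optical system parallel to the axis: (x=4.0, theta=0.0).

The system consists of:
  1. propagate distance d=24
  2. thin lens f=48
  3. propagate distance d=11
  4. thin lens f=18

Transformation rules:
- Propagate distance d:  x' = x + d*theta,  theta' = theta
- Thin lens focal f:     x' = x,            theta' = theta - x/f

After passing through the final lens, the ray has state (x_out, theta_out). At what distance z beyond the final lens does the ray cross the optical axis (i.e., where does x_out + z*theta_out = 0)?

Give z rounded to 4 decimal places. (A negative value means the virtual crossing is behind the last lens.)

Answer: 12.1091

Derivation:
Initial: x=4.0000 theta=0.0000
After 1 (propagate distance d=24): x=4.0000 theta=0.0000
After 2 (thin lens f=48): x=4.0000 theta=-1/12 (≈-0.0833)
After 3 (propagate distance d=11): x=37/12 (≈3.0833) theta=-1/12 (≈-0.0833)
After 4 (thin lens f=18): x=37/12 (≈3.0833) theta=-55/216 (≈-0.2546)
z_focus = -x_out/theta_out = -(37/12)/(-55/216) = 666/55 ≈ 12.1091
Rounded to 4 decimal places: z = 12.1091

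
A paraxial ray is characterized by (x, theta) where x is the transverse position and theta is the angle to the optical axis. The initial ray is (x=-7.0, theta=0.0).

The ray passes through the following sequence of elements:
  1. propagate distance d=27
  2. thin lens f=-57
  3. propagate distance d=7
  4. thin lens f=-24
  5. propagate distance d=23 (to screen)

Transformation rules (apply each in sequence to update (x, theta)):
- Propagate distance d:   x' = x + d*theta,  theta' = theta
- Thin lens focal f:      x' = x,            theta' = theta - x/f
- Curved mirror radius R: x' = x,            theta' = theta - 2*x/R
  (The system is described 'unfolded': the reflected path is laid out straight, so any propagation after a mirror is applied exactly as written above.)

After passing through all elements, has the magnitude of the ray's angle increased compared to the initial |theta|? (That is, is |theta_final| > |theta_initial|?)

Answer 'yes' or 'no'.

Initial: x=-7.0000 theta=0.0000
After 1 (propagate distance d=27): x=-7.0000 theta=0.0000
After 2 (thin lens f=-57): x=-7.0000 theta=-7/57 (≈-0.1228)
After 3 (propagate distance d=7): x=-448/57 (≈-7.8596) theta=-7/57 (≈-0.1228)
After 4 (thin lens f=-24): x=-448/57 (≈-7.8596) theta=-77/171 (≈-0.4503)
After 5 (propagate distance d=23 (to screen)): x=-3115/171 (≈-18.2164) theta=-77/171 (≈-0.4503)
|theta_initial|=0.0000 |theta_final|=77/171 (≈0.4503) -> increased

Answer: yes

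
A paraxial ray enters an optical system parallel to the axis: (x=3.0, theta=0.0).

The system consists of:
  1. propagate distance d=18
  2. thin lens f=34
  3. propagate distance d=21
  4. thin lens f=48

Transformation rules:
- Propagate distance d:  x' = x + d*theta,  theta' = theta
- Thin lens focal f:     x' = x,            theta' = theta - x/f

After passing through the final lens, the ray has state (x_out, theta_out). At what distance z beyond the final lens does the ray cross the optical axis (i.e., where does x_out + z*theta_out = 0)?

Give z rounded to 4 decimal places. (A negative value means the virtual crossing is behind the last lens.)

Initial: x=3.0000 theta=0.0000
After 1 (propagate distance d=18): x=3.0000 theta=0.0000
After 2 (thin lens f=34): x=3.0000 theta=-3/34 (≈-0.0882)
After 3 (propagate distance d=21): x=39/34 (≈1.1471) theta=-3/34 (≈-0.0882)
After 4 (thin lens f=48): x=39/34 (≈1.1471) theta=-61/544 (≈-0.1121)
z_focus = -x_out/theta_out = -(39/34)/(-61/544) = 624/61 ≈ 10.2295
Rounded to 4 decimal places: z = 10.2295

Answer: 10.2295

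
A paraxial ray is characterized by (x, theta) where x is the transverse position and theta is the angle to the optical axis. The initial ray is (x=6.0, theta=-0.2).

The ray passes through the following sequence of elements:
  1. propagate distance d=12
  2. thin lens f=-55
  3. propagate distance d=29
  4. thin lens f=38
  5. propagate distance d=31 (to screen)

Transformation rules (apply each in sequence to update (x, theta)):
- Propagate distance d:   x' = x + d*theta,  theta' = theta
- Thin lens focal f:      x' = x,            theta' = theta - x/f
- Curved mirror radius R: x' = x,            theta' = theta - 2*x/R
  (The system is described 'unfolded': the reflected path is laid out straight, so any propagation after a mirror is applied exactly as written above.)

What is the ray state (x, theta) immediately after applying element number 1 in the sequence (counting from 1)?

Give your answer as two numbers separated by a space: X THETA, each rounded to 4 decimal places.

Answer: 3.6000 -0.2000

Derivation:
Initial: x=6.0000 theta=-0.2000
After 1 (propagate distance d=12): x=3.6000 theta=-0.2000
Rounded to 4 decimal places: x = 3.6000, theta = -0.2000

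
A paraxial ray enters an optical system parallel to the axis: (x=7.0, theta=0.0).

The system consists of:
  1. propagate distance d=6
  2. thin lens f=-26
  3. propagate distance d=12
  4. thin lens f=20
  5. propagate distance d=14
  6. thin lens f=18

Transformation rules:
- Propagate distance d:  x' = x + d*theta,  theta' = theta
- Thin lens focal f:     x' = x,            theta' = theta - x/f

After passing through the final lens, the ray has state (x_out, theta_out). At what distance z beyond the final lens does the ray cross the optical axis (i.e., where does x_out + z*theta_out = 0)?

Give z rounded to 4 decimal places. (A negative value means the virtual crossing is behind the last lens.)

Answer: 10.9904

Derivation:
Initial: x=7.0000 theta=0.0000
After 1 (propagate distance d=6): x=7.0000 theta=0.0000
After 2 (thin lens f=-26): x=7.0000 theta=7/26 (≈0.2692)
After 3 (propagate distance d=12): x=133/13 (≈10.2308) theta=7/26 (≈0.2692)
After 4 (thin lens f=20): x=133/13 (≈10.2308) theta=-63/260 (≈-0.2423)
After 5 (propagate distance d=14): x=889/130 (≈6.8385) theta=-63/260 (≈-0.2423)
After 6 (thin lens f=18): x=889/130 (≈6.8385) theta=-28/45 (≈-0.6222)
z_focus = -x_out/theta_out = -(889/130)/(-28/45) = 1143/104 ≈ 10.9904
Rounded to 4 decimal places: z = 10.9904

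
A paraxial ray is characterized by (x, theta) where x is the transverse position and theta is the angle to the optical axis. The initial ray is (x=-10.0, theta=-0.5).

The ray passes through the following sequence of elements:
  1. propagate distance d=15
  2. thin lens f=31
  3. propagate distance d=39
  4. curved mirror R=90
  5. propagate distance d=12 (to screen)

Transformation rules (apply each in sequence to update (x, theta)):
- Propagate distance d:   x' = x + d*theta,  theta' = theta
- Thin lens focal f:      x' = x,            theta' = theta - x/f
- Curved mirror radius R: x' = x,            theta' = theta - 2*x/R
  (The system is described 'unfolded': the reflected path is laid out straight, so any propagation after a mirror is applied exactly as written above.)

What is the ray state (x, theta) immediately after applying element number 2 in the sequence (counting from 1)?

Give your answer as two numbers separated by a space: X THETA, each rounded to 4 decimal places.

Answer: -17.5000 0.0645

Derivation:
Initial: x=-10.0000 theta=-0.5000
After 1 (propagate distance d=15): x=-17.5000 theta=-0.5000
After 2 (thin lens f=31): x=-17.5000 theta=2/31 (≈0.0645)
Rounded to 4 decimal places: x = -17.5000, theta = 0.0645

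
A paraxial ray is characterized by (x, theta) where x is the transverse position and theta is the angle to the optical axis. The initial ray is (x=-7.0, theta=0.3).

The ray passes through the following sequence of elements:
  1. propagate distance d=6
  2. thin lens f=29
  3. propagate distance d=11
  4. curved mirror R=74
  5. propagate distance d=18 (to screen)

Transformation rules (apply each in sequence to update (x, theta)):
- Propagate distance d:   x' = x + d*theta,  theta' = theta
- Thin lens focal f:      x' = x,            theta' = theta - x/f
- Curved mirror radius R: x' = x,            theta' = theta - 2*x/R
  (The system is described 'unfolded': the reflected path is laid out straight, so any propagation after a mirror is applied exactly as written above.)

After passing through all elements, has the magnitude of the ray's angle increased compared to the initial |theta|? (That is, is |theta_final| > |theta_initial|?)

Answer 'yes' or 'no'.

Answer: yes

Derivation:
Initial: x=-7.0000 theta=0.3000
After 1 (propagate distance d=6): x=-5.2000 theta=0.3000
After 2 (thin lens f=29): x=-5.2000 theta=139/290 (≈0.4793)
After 3 (propagate distance d=11): x=21/290 (≈0.0724) theta=139/290 (≈0.4793)
After 4 (curved mirror R=74): x=21/290 (≈0.0724) theta=2561/5365 (≈0.4774)
After 5 (propagate distance d=18 (to screen)): x=92973/10730 (≈8.6648) theta=2561/5365 (≈0.4774)
|theta_initial|=0.3000 |theta_final|=2561/5365 (≈0.4774) -> increased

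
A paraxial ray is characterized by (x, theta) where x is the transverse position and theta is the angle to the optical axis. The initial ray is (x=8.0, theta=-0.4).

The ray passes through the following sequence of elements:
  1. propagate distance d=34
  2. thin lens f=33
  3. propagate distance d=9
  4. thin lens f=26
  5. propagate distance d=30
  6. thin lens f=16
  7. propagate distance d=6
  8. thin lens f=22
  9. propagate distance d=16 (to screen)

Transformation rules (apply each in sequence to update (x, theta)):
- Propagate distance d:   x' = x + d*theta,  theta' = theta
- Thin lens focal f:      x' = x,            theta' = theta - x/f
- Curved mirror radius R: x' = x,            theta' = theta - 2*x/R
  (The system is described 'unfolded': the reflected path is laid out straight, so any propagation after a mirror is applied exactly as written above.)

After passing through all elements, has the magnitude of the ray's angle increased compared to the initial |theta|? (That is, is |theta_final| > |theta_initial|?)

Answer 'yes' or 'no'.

Answer: yes

Derivation:
Initial: x=8.0000 theta=-0.4000
After 1 (propagate distance d=34): x=-5.6000 theta=-0.4000
After 2 (thin lens f=33): x=-5.6000 theta=-38/165 (≈-0.2303)
After 3 (propagate distance d=9): x=-422/55 (≈-7.6727) theta=-38/165 (≈-0.2303)
After 4 (thin lens f=26): x=-422/55 (≈-7.6727) theta=139/2145 (≈0.0648)
After 5 (propagate distance d=30): x=-4096/715 (≈-5.7287) theta=139/2145 (≈0.0648)
After 6 (thin lens f=16): x=-4096/715 (≈-5.7287) theta=907/2145 (≈0.4228)
After 7 (propagate distance d=6): x=-2282/715 (≈-3.1916) theta=907/2145 (≈0.4228)
After 8 (thin lens f=22): x=-2282/715 (≈-3.1916) theta=2680/4719 (≈0.5679)
After 9 (propagate distance d=16 (to screen)): x=139094/23595 (≈5.8951) theta=2680/4719 (≈0.5679)
|theta_initial|=0.4000 |theta_final|=2680/4719 (≈0.5679) -> increased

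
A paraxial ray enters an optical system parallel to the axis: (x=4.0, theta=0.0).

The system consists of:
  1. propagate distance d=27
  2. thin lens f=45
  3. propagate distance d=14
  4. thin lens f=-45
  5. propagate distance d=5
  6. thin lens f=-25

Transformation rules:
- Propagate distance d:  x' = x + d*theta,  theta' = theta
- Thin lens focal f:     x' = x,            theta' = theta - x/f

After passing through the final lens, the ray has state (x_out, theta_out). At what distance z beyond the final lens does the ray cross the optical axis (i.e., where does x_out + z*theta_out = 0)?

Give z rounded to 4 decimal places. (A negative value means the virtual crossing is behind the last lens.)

Initial: x=4.0000 theta=0.0000
After 1 (propagate distance d=27): x=4.0000 theta=0.0000
After 2 (thin lens f=45): x=4.0000 theta=-4/45 (≈-0.0889)
After 3 (propagate distance d=14): x=124/45 (≈2.7556) theta=-4/45 (≈-0.0889)
After 4 (thin lens f=-45): x=124/45 (≈2.7556) theta=-56/2025 (≈-0.0277)
After 5 (propagate distance d=5): x=212/81 (≈2.6173) theta=-56/2025 (≈-0.0277)
After 6 (thin lens f=-25): x=212/81 (≈2.6173) theta=52/675 (≈0.0770)
z_focus = -x_out/theta_out = -(212/81)/(52/675) = -1325/39 ≈ -33.9744
Rounded to 4 decimal places: z = -33.9744

Answer: -33.9744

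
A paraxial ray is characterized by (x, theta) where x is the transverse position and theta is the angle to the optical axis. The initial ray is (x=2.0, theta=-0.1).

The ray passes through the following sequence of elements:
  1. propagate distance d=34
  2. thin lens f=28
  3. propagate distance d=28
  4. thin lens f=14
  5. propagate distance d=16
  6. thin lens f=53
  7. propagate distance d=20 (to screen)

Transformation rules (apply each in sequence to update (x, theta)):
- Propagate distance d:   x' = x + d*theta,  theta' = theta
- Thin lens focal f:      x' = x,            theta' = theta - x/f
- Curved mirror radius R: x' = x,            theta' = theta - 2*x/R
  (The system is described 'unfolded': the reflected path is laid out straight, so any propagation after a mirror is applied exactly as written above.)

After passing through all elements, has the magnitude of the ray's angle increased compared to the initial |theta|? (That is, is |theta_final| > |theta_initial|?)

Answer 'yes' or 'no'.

Initial: x=2.0000 theta=-0.1000
After 1 (propagate distance d=34): x=-1.4000 theta=-0.1000
After 2 (thin lens f=28): x=-1.4000 theta=-0.0500
After 3 (propagate distance d=28): x=-2.8000 theta=-0.0500
After 4 (thin lens f=14): x=-2.8000 theta=0.1500
After 5 (propagate distance d=16): x=-0.4000 theta=0.1500
After 6 (thin lens f=53): x=-0.4000 theta=167/1060 (≈0.1575)
After 7 (propagate distance d=20 (to screen)): x=729/265 (≈2.7509) theta=167/1060 (≈0.1575)
|theta_initial|=0.1000 |theta_final|=167/1060 (≈0.1575) -> increased

Answer: yes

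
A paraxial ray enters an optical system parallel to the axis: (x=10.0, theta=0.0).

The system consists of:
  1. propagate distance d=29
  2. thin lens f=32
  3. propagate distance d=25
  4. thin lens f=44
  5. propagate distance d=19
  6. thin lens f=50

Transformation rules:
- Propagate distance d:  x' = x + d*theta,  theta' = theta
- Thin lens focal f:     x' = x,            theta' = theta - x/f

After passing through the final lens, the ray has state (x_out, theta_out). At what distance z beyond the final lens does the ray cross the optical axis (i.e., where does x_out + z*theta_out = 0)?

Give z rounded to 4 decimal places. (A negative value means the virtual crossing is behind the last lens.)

Answer: -17.4960

Derivation:
Initial: x=10.0000 theta=0.0000
After 1 (propagate distance d=29): x=10.0000 theta=0.0000
After 2 (thin lens f=32): x=10.0000 theta=-0.3125
After 3 (propagate distance d=25): x=2.1875 theta=-0.3125
After 4 (thin lens f=44): x=2.1875 theta=-255/704 (≈-0.3622)
After 5 (propagate distance d=19): x=-3305/704 (≈-4.6946) theta=-255/704 (≈-0.3622)
After 6 (thin lens f=50): x=-3305/704 (≈-4.6946) theta=-1889/7040 (≈-0.2683)
z_focus = -x_out/theta_out = -(-3305/704)/(-1889/7040) = -33050/1889 ≈ -17.4960
Rounded to 4 decimal places: z = -17.4960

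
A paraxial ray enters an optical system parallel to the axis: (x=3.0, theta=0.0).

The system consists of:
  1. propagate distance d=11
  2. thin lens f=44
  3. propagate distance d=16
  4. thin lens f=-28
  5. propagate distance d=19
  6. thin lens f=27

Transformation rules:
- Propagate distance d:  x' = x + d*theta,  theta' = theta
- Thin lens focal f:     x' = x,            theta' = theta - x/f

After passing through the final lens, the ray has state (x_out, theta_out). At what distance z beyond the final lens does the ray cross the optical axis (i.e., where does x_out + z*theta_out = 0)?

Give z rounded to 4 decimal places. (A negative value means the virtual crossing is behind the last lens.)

Initial: x=3.0000 theta=0.0000
After 1 (propagate distance d=11): x=3.0000 theta=0.0000
After 2 (thin lens f=44): x=3.0000 theta=-3/44 (≈-0.0682)
After 3 (propagate distance d=16): x=21/11 (≈1.9091) theta=-3/44 (≈-0.0682)
After 4 (thin lens f=-28): x=21/11 (≈1.9091) theta=0.0000
After 5 (propagate distance d=19): x=21/11 (≈1.9091) theta=0.0000
After 6 (thin lens f=27): x=21/11 (≈1.9091) theta=-7/99 (≈-0.0707)
z_focus = -x_out/theta_out = -(21/11)/(-7/99) = 27.0000
Rounded to 4 decimal places: z = 27.0000

Answer: 27.0000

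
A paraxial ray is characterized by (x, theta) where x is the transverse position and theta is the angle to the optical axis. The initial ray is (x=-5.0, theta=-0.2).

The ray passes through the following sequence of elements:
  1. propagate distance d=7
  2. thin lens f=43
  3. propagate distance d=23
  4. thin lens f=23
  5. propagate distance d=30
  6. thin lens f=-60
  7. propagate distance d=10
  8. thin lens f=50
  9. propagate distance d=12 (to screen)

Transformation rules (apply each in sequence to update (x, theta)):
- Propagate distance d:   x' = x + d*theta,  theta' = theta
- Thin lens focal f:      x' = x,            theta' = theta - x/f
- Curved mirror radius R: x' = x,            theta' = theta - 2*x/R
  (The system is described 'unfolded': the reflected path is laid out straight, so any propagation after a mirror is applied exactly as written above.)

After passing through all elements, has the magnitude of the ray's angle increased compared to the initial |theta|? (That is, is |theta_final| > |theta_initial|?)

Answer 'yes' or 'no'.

Initial: x=-5.0000 theta=-0.2000
After 1 (propagate distance d=7): x=-6.4000 theta=-0.2000
After 2 (thin lens f=43): x=-6.4000 theta=-11/215 (≈-0.0512)
After 3 (propagate distance d=23): x=-1629/215 (≈-7.5767) theta=-11/215 (≈-0.0512)
After 4 (thin lens f=23): x=-1629/215 (≈-7.5767) theta=32/115 (≈0.2783)
After 5 (propagate distance d=30): x=3813/4945 (≈0.7711) theta=32/115 (≈0.2783)
After 6 (thin lens f=-60): x=3813/4945 (≈0.7711) theta=28791/98900 (≈0.2911)
After 7 (propagate distance d=10): x=36417/9890 (≈3.6822) theta=28791/98900 (≈0.2911)
After 8 (thin lens f=50): x=36417/9890 (≈3.6822) theta=53769/247250 (≈0.2175)
After 9 (propagate distance d=12 (to screen)): x=1555653/247250 (≈6.2918) theta=53769/247250 (≈0.2175)
|theta_initial|=0.2000 |theta_final|=53769/247250 (≈0.2175) -> increased

Answer: yes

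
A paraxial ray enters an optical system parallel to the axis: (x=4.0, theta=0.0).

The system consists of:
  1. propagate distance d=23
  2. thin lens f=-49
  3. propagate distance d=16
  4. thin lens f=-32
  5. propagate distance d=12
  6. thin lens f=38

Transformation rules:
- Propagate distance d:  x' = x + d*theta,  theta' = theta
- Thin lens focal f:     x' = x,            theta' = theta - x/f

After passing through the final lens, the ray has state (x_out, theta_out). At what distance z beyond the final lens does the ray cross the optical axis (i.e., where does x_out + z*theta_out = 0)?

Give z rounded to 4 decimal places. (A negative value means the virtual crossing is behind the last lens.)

Answer: -278.8959

Derivation:
Initial: x=4.0000 theta=0.0000
After 1 (propagate distance d=23): x=4.0000 theta=0.0000
After 2 (thin lens f=-49): x=4.0000 theta=4/49 (≈0.0816)
After 3 (propagate distance d=16): x=260/49 (≈5.3061) theta=4/49 (≈0.0816)
After 4 (thin lens f=-32): x=260/49 (≈5.3061) theta=97/392 (≈0.2474)
After 5 (propagate distance d=12): x=811/98 (≈8.2755) theta=97/392 (≈0.2474)
After 6 (thin lens f=38): x=811/98 (≈8.2755) theta=221/7448 (≈0.0297)
z_focus = -x_out/theta_out = -(811/98)/(221/7448) = -61636/221 ≈ -278.8959
Rounded to 4 decimal places: z = -278.8959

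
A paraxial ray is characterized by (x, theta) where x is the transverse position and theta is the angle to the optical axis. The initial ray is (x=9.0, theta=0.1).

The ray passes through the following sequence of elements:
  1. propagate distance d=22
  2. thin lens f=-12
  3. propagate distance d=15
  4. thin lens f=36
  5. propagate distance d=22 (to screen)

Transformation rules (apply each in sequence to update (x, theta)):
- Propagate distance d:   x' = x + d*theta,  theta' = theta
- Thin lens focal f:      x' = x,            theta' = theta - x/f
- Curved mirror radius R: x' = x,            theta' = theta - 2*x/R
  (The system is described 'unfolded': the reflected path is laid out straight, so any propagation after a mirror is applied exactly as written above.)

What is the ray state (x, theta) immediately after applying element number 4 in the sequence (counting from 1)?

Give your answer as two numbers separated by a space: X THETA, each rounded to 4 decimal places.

Answer: 26.7000 0.2917

Derivation:
Initial: x=9.0000 theta=0.1000
After 1 (propagate distance d=22): x=11.2000 theta=0.1000
After 2 (thin lens f=-12): x=11.2000 theta=31/30 (≈1.0333)
After 3 (propagate distance d=15): x=26.7000 theta=31/30 (≈1.0333)
After 4 (thin lens f=36): x=26.7000 theta=7/24 (≈0.2917)
Rounded to 4 decimal places: x = 26.7000, theta = 0.2917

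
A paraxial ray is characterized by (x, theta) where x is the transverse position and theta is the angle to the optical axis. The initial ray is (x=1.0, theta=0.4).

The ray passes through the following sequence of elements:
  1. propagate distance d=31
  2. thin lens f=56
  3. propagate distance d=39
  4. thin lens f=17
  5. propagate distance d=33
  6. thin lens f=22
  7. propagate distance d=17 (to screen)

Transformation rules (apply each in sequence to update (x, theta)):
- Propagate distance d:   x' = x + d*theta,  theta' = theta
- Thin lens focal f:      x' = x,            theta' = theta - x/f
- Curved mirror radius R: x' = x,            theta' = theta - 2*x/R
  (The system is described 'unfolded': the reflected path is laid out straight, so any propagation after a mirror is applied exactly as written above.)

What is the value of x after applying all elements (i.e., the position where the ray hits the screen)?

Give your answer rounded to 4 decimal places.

Answer: -19.9374

Derivation:
Initial: x=1.0000 theta=0.4000
After 1 (propagate distance d=31): x=13.4000 theta=0.4000
After 2 (thin lens f=56): x=13.4000 theta=9/56 (≈0.1607)
After 3 (propagate distance d=39): x=5507/280 (≈19.6679) theta=9/56 (≈0.1607)
After 4 (thin lens f=17): x=5507/280 (≈19.6679) theta=-2371/2380 (≈-0.9962)
After 5 (propagate distance d=33): x=-8981/680 (≈-13.2074) theta=-2371/2380 (≈-0.9962)
After 6 (thin lens f=22): x=-8981/680 (≈-13.2074) theta=-41457/104720 (≈-0.3959)
After 7 (propagate distance d=17 (to screen)): x=-2087843/104720 (≈-19.9374) theta=-41457/104720 (≈-0.3959)
Rounded to 4 decimal places: x = -19.9374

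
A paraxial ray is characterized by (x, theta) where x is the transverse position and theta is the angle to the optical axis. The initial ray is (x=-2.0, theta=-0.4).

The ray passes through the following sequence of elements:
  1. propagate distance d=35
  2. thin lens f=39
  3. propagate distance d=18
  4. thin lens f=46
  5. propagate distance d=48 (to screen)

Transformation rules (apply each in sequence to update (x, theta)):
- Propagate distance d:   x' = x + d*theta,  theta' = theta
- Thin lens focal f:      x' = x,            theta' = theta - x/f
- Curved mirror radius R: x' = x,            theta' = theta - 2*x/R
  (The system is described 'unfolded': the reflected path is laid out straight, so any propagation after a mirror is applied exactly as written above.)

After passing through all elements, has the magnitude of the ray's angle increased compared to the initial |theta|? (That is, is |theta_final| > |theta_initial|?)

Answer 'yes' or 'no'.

Initial: x=-2.0000 theta=-0.4000
After 1 (propagate distance d=35): x=-16.0000 theta=-0.4000
After 2 (thin lens f=39): x=-16.0000 theta=2/195 (≈0.0103)
After 3 (propagate distance d=18): x=-1028/65 (≈-15.8154) theta=2/195 (≈0.0103)
After 4 (thin lens f=46): x=-1028/65 (≈-15.8154) theta=1588/4485 (≈0.3541)
After 5 (propagate distance d=48 (to screen)): x=1764/1495 (≈1.1799) theta=1588/4485 (≈0.3541)
|theta_initial|=0.4000 |theta_final|=1588/4485 (≈0.3541) -> not increased

Answer: no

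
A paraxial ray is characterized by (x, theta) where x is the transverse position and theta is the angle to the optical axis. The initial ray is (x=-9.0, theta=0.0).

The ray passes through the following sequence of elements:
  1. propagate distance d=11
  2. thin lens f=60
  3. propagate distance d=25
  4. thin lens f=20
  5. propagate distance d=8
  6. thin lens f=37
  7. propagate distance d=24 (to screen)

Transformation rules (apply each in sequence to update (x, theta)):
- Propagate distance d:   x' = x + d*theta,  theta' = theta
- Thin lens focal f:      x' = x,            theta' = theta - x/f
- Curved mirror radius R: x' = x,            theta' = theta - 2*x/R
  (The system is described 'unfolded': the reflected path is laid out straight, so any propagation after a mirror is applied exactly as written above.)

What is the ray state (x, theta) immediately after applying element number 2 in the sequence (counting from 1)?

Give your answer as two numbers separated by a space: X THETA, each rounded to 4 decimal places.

Answer: -9.0000 0.1500

Derivation:
Initial: x=-9.0000 theta=0.0000
After 1 (propagate distance d=11): x=-9.0000 theta=0.0000
After 2 (thin lens f=60): x=-9.0000 theta=0.1500
Rounded to 4 decimal places: x = -9.0000, theta = 0.1500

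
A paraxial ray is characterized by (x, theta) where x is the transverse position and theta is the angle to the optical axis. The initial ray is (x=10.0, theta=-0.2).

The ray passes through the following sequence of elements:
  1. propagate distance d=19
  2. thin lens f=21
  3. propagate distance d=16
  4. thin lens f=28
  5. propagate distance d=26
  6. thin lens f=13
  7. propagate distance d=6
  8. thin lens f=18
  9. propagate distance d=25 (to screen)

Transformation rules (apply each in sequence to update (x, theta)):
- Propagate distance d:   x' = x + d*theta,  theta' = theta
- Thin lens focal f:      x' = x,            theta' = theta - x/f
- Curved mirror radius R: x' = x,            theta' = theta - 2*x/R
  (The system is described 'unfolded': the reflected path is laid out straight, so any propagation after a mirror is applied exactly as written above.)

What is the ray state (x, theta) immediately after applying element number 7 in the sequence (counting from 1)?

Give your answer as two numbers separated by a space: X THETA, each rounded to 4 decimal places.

Initial: x=10.0000 theta=-0.2000
After 1 (propagate distance d=19): x=6.2000 theta=-0.2000
After 2 (thin lens f=21): x=6.2000 theta=-52/105 (≈-0.4952)
After 3 (propagate distance d=16): x=-181/105 (≈-1.7238) theta=-52/105 (≈-0.4952)
After 4 (thin lens f=28): x=-181/105 (≈-1.7238) theta=-85/196 (≈-0.4337)
After 5 (propagate distance d=26): x=-19109/1470 (≈-12.9993) theta=-85/196 (≈-0.4337)
After 6 (thin lens f=13): x=-19109/1470 (≈-12.9993) theta=21643/38220 (≈0.5663)
After 7 (propagate distance d=6): x=-91744/9555 (≈-9.6017) theta=21643/38220 (≈0.5663)
Rounded to 4 decimal places: x = -9.6017, theta = 0.5663

Answer: -9.6017 0.5663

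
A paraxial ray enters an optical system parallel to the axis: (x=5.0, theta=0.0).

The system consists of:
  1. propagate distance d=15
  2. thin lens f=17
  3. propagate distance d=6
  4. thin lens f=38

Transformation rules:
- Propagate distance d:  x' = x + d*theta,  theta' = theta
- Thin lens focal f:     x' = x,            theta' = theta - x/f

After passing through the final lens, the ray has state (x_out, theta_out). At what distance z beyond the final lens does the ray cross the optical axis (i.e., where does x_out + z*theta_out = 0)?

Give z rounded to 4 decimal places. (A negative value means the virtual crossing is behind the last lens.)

Initial: x=5.0000 theta=0.0000
After 1 (propagate distance d=15): x=5.0000 theta=0.0000
After 2 (thin lens f=17): x=5.0000 theta=-5/17 (≈-0.2941)
After 3 (propagate distance d=6): x=55/17 (≈3.2353) theta=-5/17 (≈-0.2941)
After 4 (thin lens f=38): x=55/17 (≈3.2353) theta=-245/646 (≈-0.3793)
z_focus = -x_out/theta_out = -(55/17)/(-245/646) = 418/49 ≈ 8.5306
Rounded to 4 decimal places: z = 8.5306

Answer: 8.5306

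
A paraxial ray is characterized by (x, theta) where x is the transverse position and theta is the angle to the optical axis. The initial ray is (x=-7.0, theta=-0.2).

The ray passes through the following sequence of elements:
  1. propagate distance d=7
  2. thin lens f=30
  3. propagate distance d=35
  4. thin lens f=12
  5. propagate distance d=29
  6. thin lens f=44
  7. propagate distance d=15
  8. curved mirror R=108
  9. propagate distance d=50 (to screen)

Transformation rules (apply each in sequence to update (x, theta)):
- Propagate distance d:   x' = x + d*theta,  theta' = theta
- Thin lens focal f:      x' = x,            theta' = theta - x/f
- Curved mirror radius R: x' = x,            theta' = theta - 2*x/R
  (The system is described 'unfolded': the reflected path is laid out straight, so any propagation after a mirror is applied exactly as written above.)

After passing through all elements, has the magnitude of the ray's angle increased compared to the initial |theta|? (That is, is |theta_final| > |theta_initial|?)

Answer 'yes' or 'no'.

Answer: no

Derivation:
Initial: x=-7.0000 theta=-0.2000
After 1 (propagate distance d=7): x=-8.4000 theta=-0.2000
After 2 (thin lens f=30): x=-8.4000 theta=0.0800
After 3 (propagate distance d=35): x=-5.6000 theta=0.0800
After 4 (thin lens f=12): x=-5.6000 theta=41/75 (≈0.5467)
After 5 (propagate distance d=29): x=769/75 (≈10.2533) theta=41/75 (≈0.5467)
After 6 (thin lens f=44): x=769/75 (≈10.2533) theta=69/220 (≈0.3136)
After 7 (propagate distance d=15): x=49361/3300 (≈14.9579) theta=69/220 (≈0.3136)
After 8 (curved mirror R=108): x=49361/3300 (≈14.9579) theta=6529/178200 (≈0.0366)
After 9 (propagate distance d=50 (to screen)): x=373993/22275 (≈16.7898) theta=6529/178200 (≈0.0366)
|theta_initial|=0.2000 |theta_final|=6529/178200 (≈0.0366) -> not increased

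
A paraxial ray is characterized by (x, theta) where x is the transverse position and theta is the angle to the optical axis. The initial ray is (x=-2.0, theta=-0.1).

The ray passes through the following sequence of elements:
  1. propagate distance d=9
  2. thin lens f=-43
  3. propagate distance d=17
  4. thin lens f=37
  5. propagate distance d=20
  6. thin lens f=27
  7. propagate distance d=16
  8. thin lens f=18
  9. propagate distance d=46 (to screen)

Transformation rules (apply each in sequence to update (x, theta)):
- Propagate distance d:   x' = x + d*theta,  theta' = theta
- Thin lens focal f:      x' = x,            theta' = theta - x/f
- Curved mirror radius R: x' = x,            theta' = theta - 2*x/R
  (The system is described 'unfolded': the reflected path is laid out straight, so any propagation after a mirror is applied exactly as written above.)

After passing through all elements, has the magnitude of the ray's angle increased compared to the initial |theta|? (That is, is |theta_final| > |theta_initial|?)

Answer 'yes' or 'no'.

Answer: yes

Derivation:
Initial: x=-2.0000 theta=-0.1000
After 1 (propagate distance d=9): x=-2.9000 theta=-0.1000
After 2 (thin lens f=-43): x=-2.9000 theta=-36/215 (≈-0.1674)
After 3 (propagate distance d=17): x=-2471/430 (≈-5.7465) theta=-36/215 (≈-0.1674)
After 4 (thin lens f=37): x=-2471/430 (≈-5.7465) theta=-193/15910 (≈-0.0121)
After 5 (propagate distance d=20): x=-95287/15910 (≈-5.9891) theta=-193/15910 (≈-0.0121)
After 6 (thin lens f=27): x=-95287/15910 (≈-5.9891) theta=45038/214785 (≈0.2097)
After 7 (propagate distance d=16): x=-1131533/429570 (≈-2.6341) theta=45038/214785 (≈0.2097)
After 8 (thin lens f=18): x=-1131533/429570 (≈-2.6341) theta=2752901/7732260 (≈0.3560)
After 9 (propagate distance d=46 (to screen)): x=26566463/1933065 (≈13.7432) theta=2752901/7732260 (≈0.3560)
|theta_initial|=0.1000 |theta_final|=2752901/7732260 (≈0.3560) -> increased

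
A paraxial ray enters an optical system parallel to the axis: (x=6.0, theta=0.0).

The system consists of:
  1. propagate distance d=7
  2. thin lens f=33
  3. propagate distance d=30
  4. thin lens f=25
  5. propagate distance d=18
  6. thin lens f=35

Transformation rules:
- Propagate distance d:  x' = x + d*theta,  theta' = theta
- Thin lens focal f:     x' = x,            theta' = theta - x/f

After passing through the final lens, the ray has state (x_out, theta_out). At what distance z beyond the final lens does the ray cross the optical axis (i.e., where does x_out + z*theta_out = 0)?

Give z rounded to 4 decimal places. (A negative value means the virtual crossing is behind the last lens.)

Answer: -27.2505

Derivation:
Initial: x=6.0000 theta=0.0000
After 1 (propagate distance d=7): x=6.0000 theta=0.0000
After 2 (thin lens f=33): x=6.0000 theta=-2/11 (≈-0.1818)
After 3 (propagate distance d=30): x=6/11 (≈0.5455) theta=-2/11 (≈-0.1818)
After 4 (thin lens f=25): x=6/11 (≈0.5455) theta=-56/275 (≈-0.2036)
After 5 (propagate distance d=18): x=-3.1200 theta=-56/275 (≈-0.2036)
After 6 (thin lens f=35): x=-3.1200 theta=-1102/9625 (≈-0.1145)
z_focus = -x_out/theta_out = -(-3.1200)/(-1102/9625) = -15015/551 ≈ -27.2505
Rounded to 4 decimal places: z = -27.2505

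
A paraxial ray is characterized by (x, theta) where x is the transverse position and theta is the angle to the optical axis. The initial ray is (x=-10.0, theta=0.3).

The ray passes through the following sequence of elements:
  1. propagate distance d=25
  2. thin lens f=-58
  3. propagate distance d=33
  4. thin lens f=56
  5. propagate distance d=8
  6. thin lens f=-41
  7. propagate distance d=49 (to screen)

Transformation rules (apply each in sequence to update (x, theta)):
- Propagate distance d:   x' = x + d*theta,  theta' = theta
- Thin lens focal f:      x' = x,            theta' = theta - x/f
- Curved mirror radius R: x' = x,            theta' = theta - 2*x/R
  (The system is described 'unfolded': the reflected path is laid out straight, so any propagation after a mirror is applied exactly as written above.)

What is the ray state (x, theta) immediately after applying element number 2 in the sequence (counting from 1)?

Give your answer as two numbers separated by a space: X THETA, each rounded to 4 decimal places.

Initial: x=-10.0000 theta=0.3000
After 1 (propagate distance d=25): x=-2.5000 theta=0.3000
After 2 (thin lens f=-58): x=-2.5000 theta=149/580 (≈0.2569)
Rounded to 4 decimal places: x = -2.5000, theta = 0.2569

Answer: -2.5000 0.2569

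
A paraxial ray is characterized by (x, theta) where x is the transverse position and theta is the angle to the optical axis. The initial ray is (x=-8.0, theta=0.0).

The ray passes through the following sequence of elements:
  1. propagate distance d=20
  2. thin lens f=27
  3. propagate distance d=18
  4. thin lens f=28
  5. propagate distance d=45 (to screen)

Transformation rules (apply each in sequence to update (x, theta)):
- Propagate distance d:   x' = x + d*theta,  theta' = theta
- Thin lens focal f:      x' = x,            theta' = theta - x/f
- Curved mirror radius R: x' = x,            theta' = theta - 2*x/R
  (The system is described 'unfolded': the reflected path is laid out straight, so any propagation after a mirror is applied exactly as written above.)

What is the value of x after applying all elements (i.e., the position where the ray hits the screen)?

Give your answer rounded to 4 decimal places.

Answer: 14.9524

Derivation:
Initial: x=-8.0000 theta=0.0000
After 1 (propagate distance d=20): x=-8.0000 theta=0.0000
After 2 (thin lens f=27): x=-8.0000 theta=8/27 (≈0.2963)
After 3 (propagate distance d=18): x=-8/3 (≈-2.6667) theta=8/27 (≈0.2963)
After 4 (thin lens f=28): x=-8/3 (≈-2.6667) theta=74/189 (≈0.3915)
After 5 (propagate distance d=45 (to screen)): x=314/21 (≈14.9524) theta=74/189 (≈0.3915)
Rounded to 4 decimal places: x = 14.9524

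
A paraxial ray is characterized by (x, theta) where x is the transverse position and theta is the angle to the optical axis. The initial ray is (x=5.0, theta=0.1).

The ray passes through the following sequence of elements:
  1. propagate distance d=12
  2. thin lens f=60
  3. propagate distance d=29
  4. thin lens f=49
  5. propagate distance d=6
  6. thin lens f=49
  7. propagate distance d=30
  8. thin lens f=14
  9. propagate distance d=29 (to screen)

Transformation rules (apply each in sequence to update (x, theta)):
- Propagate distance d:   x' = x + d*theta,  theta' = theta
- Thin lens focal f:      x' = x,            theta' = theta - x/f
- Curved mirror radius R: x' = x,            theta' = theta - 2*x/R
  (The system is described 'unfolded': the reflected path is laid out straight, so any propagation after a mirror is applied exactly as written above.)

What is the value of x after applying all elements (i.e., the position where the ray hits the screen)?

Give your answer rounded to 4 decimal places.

Initial: x=5.0000 theta=0.1000
After 1 (propagate distance d=12): x=6.2000 theta=0.1000
After 2 (thin lens f=60): x=6.2000 theta=-1/300 (≈-0.0033)
After 3 (propagate distance d=29): x=1831/300 (≈6.1033) theta=-1/300 (≈-0.0033)
After 4 (thin lens f=49): x=1831/300 (≈6.1033) theta=-94/735 (≈-0.1279)
After 5 (propagate distance d=6): x=78439/14700 (≈5.3360) theta=-94/735 (≈-0.1279)
After 6 (thin lens f=49): x=78439/14700 (≈5.3360) theta=-56853/240100 (≈-0.2368)
After 7 (propagate distance d=30): x=-1273259/720300 (≈-1.7677) theta=-56853/240100 (≈-0.2368)
After 8 (thin lens f=14): x=-1273259/720300 (≈-1.7677) theta=-1114567/10084200 (≈-0.1105)
After 9 (propagate distance d=29 (to screen)): x=-16716023/3361400 (≈-4.9729) theta=-1114567/10084200 (≈-0.1105)
Rounded to 4 decimal places: x = -4.9729

Answer: -4.9729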